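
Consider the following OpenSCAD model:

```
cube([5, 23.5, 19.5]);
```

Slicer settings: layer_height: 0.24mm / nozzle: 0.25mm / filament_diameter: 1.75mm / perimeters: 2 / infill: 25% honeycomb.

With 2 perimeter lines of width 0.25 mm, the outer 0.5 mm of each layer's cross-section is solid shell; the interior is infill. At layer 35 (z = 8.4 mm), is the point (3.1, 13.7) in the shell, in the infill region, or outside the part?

At z = 8.4 mm: the cube (footprint 5×23.5) is included at this height. Overall, the cross-section is a single solid region. The nearest boundary edge runs (5.00, 0.00)→(5.00, 23.50); distance from the point to it = 1.90 mm. The point is inside the cross-section and 1.90 mm from the nearest boundary — more than the 0.5 mm shell width (2 × 0.25), so it's in the infill interior.

infill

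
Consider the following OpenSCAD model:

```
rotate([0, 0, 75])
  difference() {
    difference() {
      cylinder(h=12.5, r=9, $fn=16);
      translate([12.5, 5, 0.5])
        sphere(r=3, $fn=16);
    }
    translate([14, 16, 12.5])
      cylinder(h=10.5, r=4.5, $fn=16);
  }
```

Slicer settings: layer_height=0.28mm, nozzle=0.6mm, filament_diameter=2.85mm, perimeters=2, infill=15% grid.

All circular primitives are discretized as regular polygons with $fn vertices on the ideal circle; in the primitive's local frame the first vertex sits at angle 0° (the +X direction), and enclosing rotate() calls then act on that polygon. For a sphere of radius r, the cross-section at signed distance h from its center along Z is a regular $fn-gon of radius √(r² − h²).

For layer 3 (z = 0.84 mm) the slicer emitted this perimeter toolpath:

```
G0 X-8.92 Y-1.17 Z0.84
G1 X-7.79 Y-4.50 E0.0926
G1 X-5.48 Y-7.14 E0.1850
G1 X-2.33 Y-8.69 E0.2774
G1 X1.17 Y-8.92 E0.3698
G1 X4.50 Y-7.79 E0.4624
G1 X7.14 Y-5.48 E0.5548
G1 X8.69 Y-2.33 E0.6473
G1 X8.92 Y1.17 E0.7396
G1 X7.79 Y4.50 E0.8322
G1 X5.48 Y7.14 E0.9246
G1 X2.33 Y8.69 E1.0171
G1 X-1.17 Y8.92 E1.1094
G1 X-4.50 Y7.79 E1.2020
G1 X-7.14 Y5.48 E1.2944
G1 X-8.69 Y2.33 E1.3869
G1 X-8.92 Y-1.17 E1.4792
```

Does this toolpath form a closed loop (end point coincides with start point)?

yes

Start point (G0): (-8.92, -1.17). End point (last G1): the path returns to the start — closed.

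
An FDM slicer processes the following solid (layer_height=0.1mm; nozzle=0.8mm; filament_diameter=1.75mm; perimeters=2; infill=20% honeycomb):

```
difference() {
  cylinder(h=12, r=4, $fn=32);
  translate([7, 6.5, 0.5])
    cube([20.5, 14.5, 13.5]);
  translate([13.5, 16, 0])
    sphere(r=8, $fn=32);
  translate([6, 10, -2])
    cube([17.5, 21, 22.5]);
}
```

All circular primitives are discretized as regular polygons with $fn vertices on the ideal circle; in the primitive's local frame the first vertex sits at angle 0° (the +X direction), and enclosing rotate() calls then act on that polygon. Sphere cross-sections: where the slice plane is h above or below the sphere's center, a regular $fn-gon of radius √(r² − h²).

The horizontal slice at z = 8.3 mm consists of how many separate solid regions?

1

At z = 8.3 mm: the r=4 cylinder contributes a regular 32-gon of circumradius 4; the cube at (7, 6.5) is present — its section is the full 20.5×14.5 rectangle; the sphere at (13.5, 16) does not reach this height (|z−center|=8.300 > r=8); the 17.5×21 cube at (6, 10) contributes its full rectangle; After the difference (first − rest): starting from the r=4 cylinder, the 20.5×14.5 cube at (7, 6.5) misses the remaining region (no effect); the 17.5×21 cube at (6, 10) misses the remaining region (no effect) — 1 connected region. The result has 1 disconnected region.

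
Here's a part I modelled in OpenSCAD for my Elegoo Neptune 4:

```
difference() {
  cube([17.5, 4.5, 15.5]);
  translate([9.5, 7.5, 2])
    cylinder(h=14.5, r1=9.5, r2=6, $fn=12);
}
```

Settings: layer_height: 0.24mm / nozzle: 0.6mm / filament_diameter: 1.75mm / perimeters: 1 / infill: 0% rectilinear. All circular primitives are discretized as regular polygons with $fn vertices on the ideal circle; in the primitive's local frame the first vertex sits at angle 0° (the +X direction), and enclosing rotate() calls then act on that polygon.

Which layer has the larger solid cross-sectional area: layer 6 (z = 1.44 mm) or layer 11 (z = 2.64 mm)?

layer 6 (z = 1.44 mm)

Layer 6 (z = 1.44): the cube is present — its section is the full 17.5×4.5 rectangle (area 78.75 mm²); the cone at (9.5, 7.5) does not reach this height (z outside [2, 16.5]); After the difference (first − rest): none of the subtracted shapes is present at this height, so the 17.5×4.5 cube is unchanged — area = 78.75 mm². So its area = 78.75 mm². Layer 11 (z = 2.64): the cube is present — its section is the full 17.5×4.5 rectangle (area 78.75 mm²); the cone at (9.5, 7.5) (r1=9.5→r2=6) has section circumradius 9.346 here — a regular 12-gon (area = (12/2)·9.346²·sin(360°/12) = 262.02 mm²); Taking the first minus the rest: starting from the 17.5×4.5 cube (78.75 mm²), the cone at (9.5, 7.5) partially overlaps it — only the 65.06 mm² overlap (of its 262.02 mm²) is removed, clipping the outline — area = 13.69 mm². So its area = 13.69 mm². Layer 6 is larger (78.75 vs 13.69 mm²).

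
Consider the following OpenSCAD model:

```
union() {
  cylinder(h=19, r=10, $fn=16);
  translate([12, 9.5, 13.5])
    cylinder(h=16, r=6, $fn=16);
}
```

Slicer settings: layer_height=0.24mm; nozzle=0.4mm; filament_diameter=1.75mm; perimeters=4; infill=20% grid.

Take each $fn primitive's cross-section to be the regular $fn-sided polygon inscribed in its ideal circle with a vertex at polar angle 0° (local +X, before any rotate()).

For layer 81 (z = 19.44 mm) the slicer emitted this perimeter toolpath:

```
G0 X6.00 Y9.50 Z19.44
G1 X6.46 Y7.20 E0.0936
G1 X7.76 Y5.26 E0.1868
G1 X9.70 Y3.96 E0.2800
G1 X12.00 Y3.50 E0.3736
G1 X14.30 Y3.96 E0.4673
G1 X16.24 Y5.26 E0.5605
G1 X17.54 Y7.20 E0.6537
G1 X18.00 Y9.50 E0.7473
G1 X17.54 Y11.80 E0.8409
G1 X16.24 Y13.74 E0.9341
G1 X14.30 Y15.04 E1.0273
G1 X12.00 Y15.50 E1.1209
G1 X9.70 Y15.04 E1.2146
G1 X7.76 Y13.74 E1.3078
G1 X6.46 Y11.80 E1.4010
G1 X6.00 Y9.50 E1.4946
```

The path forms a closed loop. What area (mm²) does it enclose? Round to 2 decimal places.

110.15 mm²

Apply the shoelace formula to the sequence of (X, Y) vertices; enclosed area = 110.15 mm².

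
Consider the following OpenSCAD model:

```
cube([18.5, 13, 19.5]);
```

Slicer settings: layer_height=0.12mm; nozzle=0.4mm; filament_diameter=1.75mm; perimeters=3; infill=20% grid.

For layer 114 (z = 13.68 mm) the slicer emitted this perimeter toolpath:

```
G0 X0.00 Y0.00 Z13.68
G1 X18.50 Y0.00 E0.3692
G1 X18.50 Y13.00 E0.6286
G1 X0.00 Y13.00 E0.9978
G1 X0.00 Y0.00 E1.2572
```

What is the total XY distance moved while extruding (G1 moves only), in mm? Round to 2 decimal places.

Sum the Euclidean lengths of each G1 segment: total = 63.00 mm.

63.00 mm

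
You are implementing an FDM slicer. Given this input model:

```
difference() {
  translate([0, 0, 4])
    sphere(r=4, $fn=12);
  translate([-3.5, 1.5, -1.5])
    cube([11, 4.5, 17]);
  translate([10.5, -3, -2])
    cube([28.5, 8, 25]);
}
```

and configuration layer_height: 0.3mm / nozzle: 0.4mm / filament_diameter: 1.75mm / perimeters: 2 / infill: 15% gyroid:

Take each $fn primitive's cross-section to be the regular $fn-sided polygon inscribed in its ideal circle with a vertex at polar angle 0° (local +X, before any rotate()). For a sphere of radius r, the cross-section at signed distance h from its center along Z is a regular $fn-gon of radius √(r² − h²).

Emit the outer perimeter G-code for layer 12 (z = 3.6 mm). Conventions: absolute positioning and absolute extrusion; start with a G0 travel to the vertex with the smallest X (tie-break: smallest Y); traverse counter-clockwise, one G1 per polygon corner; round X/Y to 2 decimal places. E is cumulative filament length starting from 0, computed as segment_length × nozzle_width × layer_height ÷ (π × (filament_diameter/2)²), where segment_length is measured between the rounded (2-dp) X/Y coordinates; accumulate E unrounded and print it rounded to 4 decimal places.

At z = 3.6 mm: the r=4 sphere slices to a regular 12-gon of circumradius 3.980 (√(r²−h²) with h=0.4 from center); the 11×4.5 cube at (-3.5, 1.5) contributes its full rectangle; the cube at (10.5, -3) (footprint 28.5×8) is included at this height; Subtracting the remaining from the first: starting from the r=4 sphere, the 11×4.5 cube at (-3.5, 1.5) partially overlaps it — only the 12.41 mm² overlap (of its 49.50 mm²) is removed, clipping the outline; the 28.5×8 cube at (10.5, -3) misses the remaining region (no effect) — 1 connected region. The outline is a single polygon with 10 vertices. Extrusion per mm of travel: 0.4 × 0.3 / (π × 0.875²) = 0.049890. Accumulating E over each segment gives final E = 1.1546.

G0 X-3.98 Y0.00 Z3.60
G1 X-3.45 Y-1.99 E0.1027
G1 X-1.99 Y-3.45 E0.2058
G1 X0.00 Y-3.98 E0.3085
G1 X1.99 Y-3.45 E0.4112
G1 X3.45 Y-1.99 E0.5142
G1 X3.98 Y0.00 E0.6170
G1 X3.58 Y1.50 E0.6944
G1 X-3.50 Y1.50 E1.0477
G1 X-3.50 Y1.79 E1.0621
G1 X-3.98 Y0.00 E1.1546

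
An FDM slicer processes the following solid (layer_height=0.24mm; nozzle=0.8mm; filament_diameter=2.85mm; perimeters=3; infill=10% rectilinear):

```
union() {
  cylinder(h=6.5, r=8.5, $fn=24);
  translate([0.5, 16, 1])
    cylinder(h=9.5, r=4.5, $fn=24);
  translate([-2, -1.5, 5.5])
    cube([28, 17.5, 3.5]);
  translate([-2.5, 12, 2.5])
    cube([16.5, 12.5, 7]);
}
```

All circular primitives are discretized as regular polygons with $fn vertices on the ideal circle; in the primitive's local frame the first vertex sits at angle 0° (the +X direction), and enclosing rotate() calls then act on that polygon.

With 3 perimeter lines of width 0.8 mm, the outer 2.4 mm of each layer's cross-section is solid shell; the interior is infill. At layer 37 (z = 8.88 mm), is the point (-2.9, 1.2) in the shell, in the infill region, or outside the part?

outside

At z = 8.88 mm: the cylinder is absent (z outside [0, 6.5]); the r=4.5 cylinder at (0.5, 16) contributes a regular 24-gon of circumradius 4.5; the 28×17.5 cube at (-2, -1.5) contributes its full rectangle; the 16.5×12.5 cube at (-2.5, 12) contributes its full rectangle; Combining (union): the regions partially overlap (shared area 120.11 mm²), so overlapping operands fuse into one piece — 1 connected region. Overall, the cross-section is a single solid region. The nearest boundary edge runs (-2.00, -1.50)→(-2.00, 12.00); distance from the point to it = 0.90 mm. The point is not inside any of the regions above, so it lies outside the cross-section (0.90 mm from the nearest boundary).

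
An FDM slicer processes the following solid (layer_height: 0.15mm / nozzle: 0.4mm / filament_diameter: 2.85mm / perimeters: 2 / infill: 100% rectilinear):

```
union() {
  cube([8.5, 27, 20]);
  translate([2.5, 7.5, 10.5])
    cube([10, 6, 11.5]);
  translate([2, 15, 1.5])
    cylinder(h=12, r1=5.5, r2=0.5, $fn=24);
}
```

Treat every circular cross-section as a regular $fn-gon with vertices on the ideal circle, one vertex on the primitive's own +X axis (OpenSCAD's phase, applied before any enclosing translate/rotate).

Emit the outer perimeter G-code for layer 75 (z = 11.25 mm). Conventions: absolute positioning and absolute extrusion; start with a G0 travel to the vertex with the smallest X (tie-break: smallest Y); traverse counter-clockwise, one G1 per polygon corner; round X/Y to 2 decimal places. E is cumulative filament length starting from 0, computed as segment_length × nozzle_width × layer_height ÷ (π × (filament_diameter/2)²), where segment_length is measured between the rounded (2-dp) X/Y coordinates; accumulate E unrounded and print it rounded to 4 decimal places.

At z = 11.25 mm: the cube (footprint 8.5×27) is included at this height; the 10×6 cube at (2.5, 7.5) contributes its full rectangle; the cone at (2, 15) (r1=5.5→r2=0.5) has section circumradius 1.438 here — a regular 24-gon; Merging all regions: the regions partially overlap (shared area 42.42 mm²), so overlapping operands fuse into one piece — 1 connected region. The outline is a single polygon with 8 vertices. Extrusion per mm of travel: 0.4 × 0.15 / (π × 1.425²) = 0.009405. Accumulating E over each segment gives final E = 0.7430.

G0 X0.00 Y0.00 Z11.25
G1 X8.50 Y0.00 E0.0799
G1 X8.50 Y7.50 E0.1505
G1 X12.50 Y7.50 E0.1881
G1 X12.50 Y13.50 E0.2445
G1 X8.50 Y13.50 E0.2822
G1 X8.50 Y27.00 E0.4091
G1 X0.00 Y27.00 E0.4891
G1 X0.00 Y0.00 E0.7430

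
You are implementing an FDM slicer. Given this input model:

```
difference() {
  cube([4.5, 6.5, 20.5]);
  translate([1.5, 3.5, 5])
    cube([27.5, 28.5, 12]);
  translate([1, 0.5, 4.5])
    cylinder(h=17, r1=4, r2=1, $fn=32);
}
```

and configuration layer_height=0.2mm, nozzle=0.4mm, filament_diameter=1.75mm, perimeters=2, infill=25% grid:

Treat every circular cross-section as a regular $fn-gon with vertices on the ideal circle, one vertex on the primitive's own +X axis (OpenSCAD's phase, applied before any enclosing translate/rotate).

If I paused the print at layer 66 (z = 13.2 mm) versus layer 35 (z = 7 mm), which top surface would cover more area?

Layer 66 (z = 13.2): the cube is present — its section is the full 4.5×6.5 rectangle (area 29.25 mm²); the cube at (1.5, 3.5) (footprint 27.5×28.5) is included at this height (area 783.75 mm²); the cone at (1, 0.5) (r1=4→r2=1) has section circumradius 2.465 here — a regular 32-gon (area = (32/2)·2.465²·sin(360°/32) = 18.96 mm²); Taking the first minus the rest: starting from the 4.5×6.5 cube (29.25 mm²), the 27.5×28.5 cube at (1.5, 3.5) partially overlaps it — only the 9.00 mm² overlap (of its 783.75 mm²) is removed, clipping the outline; the cone at (1, 0.5) partially overlaps it — only the 8.85 mm² overlap (of its 18.96 mm²) is removed, clipping the outline — area = 11.40 mm². So its area = 11.40 mm². Layer 35 (z = 7): the cube is present — its section is the full 4.5×6.5 rectangle (area 29.25 mm²); the cube at (1.5, 3.5) is present — its section is the full 27.5×28.5 rectangle (area 783.75 mm²); the cone at (1, 0.5): at t=0.147 of its height the radius interpolates to r₁+(r₂−r₁)t = 3.559, giving a regular 32-gon of that circumradius (area = (32/2)·3.559²·sin(360°/32) = 39.53 mm²); Subtracting the remaining from the first: starting from the 4.5×6.5 cube (29.25 mm²), the 27.5×28.5 cube at (1.5, 3.5) partially overlaps it — only the 9.00 mm² overlap (of its 783.75 mm²) is removed, clipping the outline; the cone at (1, 0.5) partially overlaps it — only the 15.18 mm² overlap (of its 39.53 mm²) is removed, clipping the outline — area = 5.07 mm². So its area = 5.07 mm². Layer 66 is larger (11.40 vs 5.07 mm²).

layer 66 (z = 13.2 mm)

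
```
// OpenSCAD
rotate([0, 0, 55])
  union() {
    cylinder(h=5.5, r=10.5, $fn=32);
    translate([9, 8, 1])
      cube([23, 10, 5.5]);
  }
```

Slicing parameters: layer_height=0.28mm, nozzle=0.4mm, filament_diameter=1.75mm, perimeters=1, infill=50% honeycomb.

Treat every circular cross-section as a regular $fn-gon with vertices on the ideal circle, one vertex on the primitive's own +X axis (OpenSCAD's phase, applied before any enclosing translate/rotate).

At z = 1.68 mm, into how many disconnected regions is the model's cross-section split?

At z = 1.68 mm: the cylinder: section is a regular 32-gon, circumradius r=10.5; the cube at (9, 8) is present — its section is the full 23×10 rectangle; Taking the union: the 2 present regions are separate (no shared area or edge), so areas and boundary lengths simply add and each stays a separate island — 2 connected regions; (rotated 55° about Z; rotation is an isometry so areas/perimeters/island counts are preserved). The result has 2 disconnected regions.

2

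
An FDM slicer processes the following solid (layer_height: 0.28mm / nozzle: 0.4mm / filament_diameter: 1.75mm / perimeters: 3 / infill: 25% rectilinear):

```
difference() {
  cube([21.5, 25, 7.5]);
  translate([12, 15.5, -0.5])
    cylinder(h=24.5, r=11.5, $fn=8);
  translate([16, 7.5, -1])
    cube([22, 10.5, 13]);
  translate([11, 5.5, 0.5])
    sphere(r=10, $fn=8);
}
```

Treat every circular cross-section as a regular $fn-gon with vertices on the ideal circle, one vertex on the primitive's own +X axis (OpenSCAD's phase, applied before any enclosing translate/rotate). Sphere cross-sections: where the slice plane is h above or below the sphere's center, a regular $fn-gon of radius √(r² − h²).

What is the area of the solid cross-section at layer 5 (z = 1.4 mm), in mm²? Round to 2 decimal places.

72.72 mm²

At z = 1.4 mm: the cube (footprint 21.5×25) is included at this height (area 537.50 mm²); the r=11.5 cylinder at (12, 15.5) contributes a regular 8-gon of circumradius 11.5 (area = (8/2)·11.500²·sin(360°/8) = 374.06 mm²); the cube at (16, 7.5) is present — its section is the full 22×10.5 rectangle (area 231.00 mm²); the r=10 sphere at (11, 5.5) slices to a regular 8-gon of circumradius 9.959 (√(r²−h²) with h=0.9 from center) (area = (8/2)·9.959²·sin(360°/8) = 280.55 mm²); After the difference (first − rest): starting from the 21.5×25 cube (537.50 mm²), the r=11.5 cylinder at (12, 15.5) partially overlaps it — only the 354.75 mm² overlap (of its 374.06 mm²) is removed, clipping the outline; the 22×10.5 cube at (16, 7.5) partially overlaps it — only the 2.08 mm² overlap (of its 231.00 mm²) is removed, clipping the outline; the r=10 sphere at (11, 5.5) partially overlaps it — only the 107.95 mm² overlap (of its 280.55 mm²) is removed, clipping the outline — area = 72.72 mm². Overall, the cross-section has 3 separate islands. Net area = 72.72 mm².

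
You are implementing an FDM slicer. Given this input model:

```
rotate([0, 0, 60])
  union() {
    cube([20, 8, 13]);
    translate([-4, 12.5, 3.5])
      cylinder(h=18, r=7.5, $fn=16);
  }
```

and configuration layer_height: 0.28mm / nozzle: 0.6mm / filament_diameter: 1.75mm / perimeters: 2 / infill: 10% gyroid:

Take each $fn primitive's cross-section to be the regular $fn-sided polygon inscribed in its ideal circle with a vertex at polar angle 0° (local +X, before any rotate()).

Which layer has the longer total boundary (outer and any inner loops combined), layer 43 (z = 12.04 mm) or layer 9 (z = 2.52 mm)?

Layer 43 (z = 12.04): the 20×8 cube contributes its full rectangle (perimeter 56.00 mm); the r=7.5 cylinder at (-4, 12.5) gives a regular 16-gon of circumradius 7.5 (constant along its height) (perimeter = 2·16·7.500·sin(180°/16) = 46.82 mm); Merging all regions: the regions partially overlap (shared area 1.83 mm²), so the edge portions inside another operand are dropped and the merged outline is re-measured after clipping — boundary = 96.77 mm; (rotated 60° about Z; rotation is an isometry so areas/perimeters/island counts are preserved). So its perimeter = 96.77 mm. Layer 9 (z = 2.52): the cube (footprint 20×8) is included at this height (perimeter 56.00 mm); the cylinder at (-4, 12.5) does not reach this height (z outside [3.5, 21.5]); Taking the union: only the 20×8 cube is present, so the union is just that shape — boundary = 56.00 mm; (rotated 60° about Z; rotation is an isometry so areas/perimeters/island counts are preserved). So its perimeter = 56.00 mm. Layer 43 is larger (96.77 vs 56.00 mm).

layer 43 (z = 12.04 mm)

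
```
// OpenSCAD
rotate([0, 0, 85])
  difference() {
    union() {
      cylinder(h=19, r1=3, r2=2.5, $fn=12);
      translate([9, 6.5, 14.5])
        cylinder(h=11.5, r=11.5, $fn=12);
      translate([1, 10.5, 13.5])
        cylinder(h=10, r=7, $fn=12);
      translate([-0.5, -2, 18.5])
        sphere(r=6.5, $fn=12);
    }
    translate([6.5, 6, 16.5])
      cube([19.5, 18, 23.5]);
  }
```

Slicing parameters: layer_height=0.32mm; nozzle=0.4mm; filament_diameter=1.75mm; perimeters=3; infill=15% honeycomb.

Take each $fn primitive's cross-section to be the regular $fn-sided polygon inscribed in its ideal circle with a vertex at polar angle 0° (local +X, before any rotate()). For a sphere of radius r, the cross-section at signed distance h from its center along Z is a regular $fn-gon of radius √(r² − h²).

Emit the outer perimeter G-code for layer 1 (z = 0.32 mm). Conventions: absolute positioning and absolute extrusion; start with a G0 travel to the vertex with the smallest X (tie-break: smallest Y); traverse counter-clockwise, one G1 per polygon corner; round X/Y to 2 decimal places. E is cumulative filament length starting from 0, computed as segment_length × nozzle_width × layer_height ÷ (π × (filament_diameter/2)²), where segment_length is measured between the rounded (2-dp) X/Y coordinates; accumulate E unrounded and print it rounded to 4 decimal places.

G0 X-2.98 Y0.26 Z0.32
G1 X-2.71 Y-1.26 E0.0822
G1 X-1.72 Y-2.45 E0.1645
G1 X-0.26 Y-2.98 E0.2472
G1 X1.26 Y-2.71 E0.3293
G1 X2.45 Y-1.72 E0.4117
G1 X2.98 Y-0.26 E0.4944
G1 X2.71 Y1.26 E0.5765
G1 X1.72 Y2.45 E0.6589
G1 X0.26 Y2.98 E0.7416
G1 X-1.26 Y2.71 E0.8237
G1 X-2.45 Y1.72 E0.9061
G1 X-2.98 Y0.26 E0.9888

At z = 0.32 mm: the cone (r1=3→r2=2.5) has section circumradius 2.992 here — a regular 12-gon; the cylinder at (9, 6.5) is not intersected at this z (z outside [14.5, 26]); the cylinder at (1, 10.5) is not intersected at this z (z outside [13.5, 23.5]); the sphere at (-0.5, -2) is absent (|z−center|=18.180 > r=6.5); Merging all regions: only the cone is present, so the union is just that shape — 1 connected region; the cube at (6.5, 6) does not reach this height (z outside [16.5, 40]); Subtracting the remaining from the first: none of the subtracted shapes is present at this height, so the result so far is unchanged — 1 connected region; (rotated 85° about Z; rotation is an isometry so areas/perimeters/island counts are preserved). The outline is a single polygon with 12 vertices. Extrusion per mm of travel: 0.4 × 0.32 / (π × 0.875²) = 0.053216. Accumulating E over each segment gives final E = 0.9888.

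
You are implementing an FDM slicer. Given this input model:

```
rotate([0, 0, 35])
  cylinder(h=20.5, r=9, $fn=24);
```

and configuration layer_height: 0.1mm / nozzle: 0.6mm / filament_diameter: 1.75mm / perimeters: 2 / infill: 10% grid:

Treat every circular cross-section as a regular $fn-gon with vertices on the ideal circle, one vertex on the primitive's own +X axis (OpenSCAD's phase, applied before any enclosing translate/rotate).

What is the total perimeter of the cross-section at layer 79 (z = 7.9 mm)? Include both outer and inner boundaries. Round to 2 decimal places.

At z = 7.9 mm: the r=9 cylinder contributes a regular 24-gon of circumradius 9 (perimeter = 2·24·9.000·sin(180°/24) = 56.39 mm); (rotated 35° about Z; rotation is an isometry so areas/perimeters/island counts are preserved). Overall, the cross-section is a single solid region. Total boundary length (outer) = 56.39 mm.

56.39 mm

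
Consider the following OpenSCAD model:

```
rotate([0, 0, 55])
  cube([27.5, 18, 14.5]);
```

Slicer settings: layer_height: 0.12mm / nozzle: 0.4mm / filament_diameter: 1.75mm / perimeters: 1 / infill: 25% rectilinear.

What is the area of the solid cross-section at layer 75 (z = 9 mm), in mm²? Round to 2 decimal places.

495.00 mm²

At z = 9 mm: the cube is present — its section is the full 27.5×18 rectangle (area 495.00 mm²); (whole slice rotated 55° about Z — lengths, areas and connectivity unchanged). Overall, the cross-section is a single solid region. Net area = 495.00 mm².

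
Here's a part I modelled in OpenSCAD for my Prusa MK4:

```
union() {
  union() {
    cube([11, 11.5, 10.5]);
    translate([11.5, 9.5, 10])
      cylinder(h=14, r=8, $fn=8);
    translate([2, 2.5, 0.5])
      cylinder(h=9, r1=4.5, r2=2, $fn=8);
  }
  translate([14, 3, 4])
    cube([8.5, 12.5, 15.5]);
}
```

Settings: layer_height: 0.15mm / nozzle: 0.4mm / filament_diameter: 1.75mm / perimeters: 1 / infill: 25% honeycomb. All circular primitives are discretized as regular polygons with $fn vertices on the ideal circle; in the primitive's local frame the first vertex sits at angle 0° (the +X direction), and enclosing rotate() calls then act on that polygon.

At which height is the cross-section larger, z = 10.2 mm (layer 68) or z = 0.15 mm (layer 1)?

layer 68 (z = 10.2 mm)

Layer 68 (z = 10.2): the 11×11.5 cube contributes its full rectangle (area 126.50 mm²); the r=8 cylinder at (11.5, 9.5) contributes a regular 8-gon of circumradius 8 (area = (8/2)·8.000²·sin(360°/8) = 181.02 mm²); the cone at (2, 2.5) does not reach this height (z outside [0.5, 9.5]); Taking the union: the regions partially overlap — summed areas 307.52 mm² minus the doubly-counted overlap 55.48 mm² gives 252.04 mm² — area = 252.04 mm²; the 8.5×12.5 cube at (14, 3) contributes its full rectangle (area 106.25 mm²); Taking the union: the regions partially overlap — summed areas 358.29 mm² minus the doubly-counted overlap 51.72 mm² gives 306.58 mm² — area = 306.58 mm². So its area = 306.58 mm². Layer 1 (z = 0.15): the cube is present — its section is the full 11×11.5 rectangle (area 126.50 mm²); the cylinder at (11.5, 9.5) does not reach this height (z outside [10, 24]); the cone at (2, 2.5) is absent (z outside [0.5, 9.5]); Merging all regions: only the 11×11.5 cube is present, so the union is just that shape — area = 126.50 mm²; the cube at (14, 3) is absent (z outside [4, 19.5]); Merging all regions: only the result so far is present, so the union is just that shape — area = 126.50 mm². So its area = 126.50 mm². Layer 68 is larger (306.58 vs 126.50 mm²).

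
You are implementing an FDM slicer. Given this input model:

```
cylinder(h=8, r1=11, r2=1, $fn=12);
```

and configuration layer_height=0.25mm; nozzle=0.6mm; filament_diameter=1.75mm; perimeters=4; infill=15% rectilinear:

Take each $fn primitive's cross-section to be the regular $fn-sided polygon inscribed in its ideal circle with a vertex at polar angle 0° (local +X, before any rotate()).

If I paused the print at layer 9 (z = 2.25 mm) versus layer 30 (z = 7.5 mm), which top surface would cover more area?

layer 9 (z = 2.25 mm)

Layer 9 (z = 2.25): the cone contributes a regular 12-gon of circumradius 8.188 (interpolated between r1=11 and r2=1 at t=0.281) (area = (12/2)·8.188²·sin(360°/12) = 201.11 mm²). So its area = 201.11 mm². Layer 30 (z = 7.5): the cone: at t=0.938 of its height the radius interpolates to r₁+(r₂−r₁)t = 1.625, giving a regular 12-gon of that circumradius (area = (12/2)·1.625²·sin(360°/12) = 7.92 mm²). So its area = 7.92 mm². Layer 9 is larger (201.11 vs 7.92 mm²).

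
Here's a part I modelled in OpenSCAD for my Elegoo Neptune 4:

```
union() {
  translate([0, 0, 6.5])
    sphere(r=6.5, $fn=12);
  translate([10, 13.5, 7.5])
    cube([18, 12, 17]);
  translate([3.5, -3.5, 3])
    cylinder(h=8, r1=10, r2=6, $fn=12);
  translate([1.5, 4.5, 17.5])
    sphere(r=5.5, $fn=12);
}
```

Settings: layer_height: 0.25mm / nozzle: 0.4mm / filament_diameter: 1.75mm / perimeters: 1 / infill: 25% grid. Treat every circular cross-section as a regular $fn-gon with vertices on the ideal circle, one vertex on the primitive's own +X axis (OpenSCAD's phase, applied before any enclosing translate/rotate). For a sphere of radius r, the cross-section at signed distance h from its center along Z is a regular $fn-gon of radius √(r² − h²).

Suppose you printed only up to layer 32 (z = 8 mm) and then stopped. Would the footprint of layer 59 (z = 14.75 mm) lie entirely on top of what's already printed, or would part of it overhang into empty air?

Compare the two slices. At z = 8: the r=6.5 sphere contributes a regular 12-gon of circumradius √(6.5²−1.5²) = 6.325 (area = (12/2)·6.325²·sin(360°/12) = 120.00 mm²); the cube at (10, 13.5) is present — its section is the full 18×12 rectangle (area 216.00 mm²); the cone at (3.5, -3.5) (r1=10→r2=6) has section circumradius 7.500 here — a regular 12-gon (area = (12/2)·7.500²·sin(360°/12) = 168.75 mm²); the sphere at (1.5, 4.5) is absent (|z−center|=9.500 > r=5.5); Combining (union): the regions partially overlap — summed areas 504.75 mm² minus the doubly-counted overlap 77.26 mm² gives 427.49 mm² — area = 427.49 mm². At z = 14.75: the sphere is not intersected at this z (|z−center|=8.250 > r=6.5); the cube at (10, 13.5) is present — its section is the full 18×12 rectangle (area 216.00 mm²); the cone at (3.5, -3.5) is absent (z outside [3, 11]); the sphere at (1.5, 4.5): section is a regular 12-gon, circumradius = √(r²−h²) = √(5.5²−2.75²) = 4.763 (area = (12/2)·4.763²·sin(360°/12) = 68.06 mm²); Merging all regions: the 2 present regions are separate (no shared area or edge), so areas and boundary lengths simply add and each stays a separate island — area = 284.06 mm². Checking containment: at z = 14.75 the cross-section extends beyond the z = 8 cross-section by about 26.26 mm².

part overhangs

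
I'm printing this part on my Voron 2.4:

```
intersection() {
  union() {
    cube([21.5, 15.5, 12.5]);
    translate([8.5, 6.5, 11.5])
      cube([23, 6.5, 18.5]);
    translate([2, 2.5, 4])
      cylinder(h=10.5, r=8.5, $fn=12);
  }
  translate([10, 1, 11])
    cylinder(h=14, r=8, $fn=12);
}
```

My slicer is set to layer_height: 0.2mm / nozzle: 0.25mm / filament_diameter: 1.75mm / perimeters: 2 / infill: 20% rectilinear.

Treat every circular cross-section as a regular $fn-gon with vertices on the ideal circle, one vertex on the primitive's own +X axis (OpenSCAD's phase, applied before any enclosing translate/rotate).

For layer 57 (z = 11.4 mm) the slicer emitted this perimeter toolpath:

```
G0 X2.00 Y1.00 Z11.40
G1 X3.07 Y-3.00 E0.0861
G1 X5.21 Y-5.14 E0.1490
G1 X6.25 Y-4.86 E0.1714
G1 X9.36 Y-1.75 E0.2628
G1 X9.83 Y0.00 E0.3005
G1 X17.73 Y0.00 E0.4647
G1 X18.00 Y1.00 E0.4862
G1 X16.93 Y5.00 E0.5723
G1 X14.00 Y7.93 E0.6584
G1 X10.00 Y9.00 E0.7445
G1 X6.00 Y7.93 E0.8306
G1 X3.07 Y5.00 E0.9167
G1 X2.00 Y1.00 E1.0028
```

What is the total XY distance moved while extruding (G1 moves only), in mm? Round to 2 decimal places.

48.24 mm

Sum the Euclidean lengths of each G1 segment: total = 48.24 mm.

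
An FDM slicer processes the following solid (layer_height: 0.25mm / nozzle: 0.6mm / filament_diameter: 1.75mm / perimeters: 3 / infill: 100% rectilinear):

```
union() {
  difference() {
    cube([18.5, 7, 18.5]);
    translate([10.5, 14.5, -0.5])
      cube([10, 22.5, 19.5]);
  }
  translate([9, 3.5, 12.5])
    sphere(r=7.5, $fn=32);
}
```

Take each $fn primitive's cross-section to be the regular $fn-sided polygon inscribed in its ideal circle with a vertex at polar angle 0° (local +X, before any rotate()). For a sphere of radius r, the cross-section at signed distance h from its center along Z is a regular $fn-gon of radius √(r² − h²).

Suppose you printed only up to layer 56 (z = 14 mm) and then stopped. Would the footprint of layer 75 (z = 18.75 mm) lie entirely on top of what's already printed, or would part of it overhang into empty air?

entirely on top

Compare the two slices. At z = 14: the 18.5×7 cube contributes its full rectangle (area 129.50 mm²); the 10×22.5 cube at (10.5, 14.5) contributes its full rectangle (area 225.00 mm²); Taking the first minus the rest: starting from the 18.5×7 cube (129.50 mm²), the 10×22.5 cube at (10.5, 14.5) misses the remaining region (no effect) — area = 129.50 mm²; the r=7.5 sphere at (9, 3.5) slices to a regular 32-gon of circumradius 7.348 (√(r²−h²) with h=1.5 from center) (area = (32/2)·7.348²·sin(360°/32) = 168.56 mm²); Taking the union: the regions partially overlap — summed areas 298.06 mm² minus the doubly-counted overlap 98.50 mm² gives 199.56 mm² — area = 199.56 mm². At z = 18.75: the cube is not intersected at this z (z outside [0, 18.5]); the cube at (10.5, 14.5) is present — its section is the full 10×22.5 rectangle (area 225.00 mm²); After the difference (first − rest): the first operand is absent here, so nothing remains; the sphere at (9, 3.5): section is a regular 32-gon, circumradius = √(r²−h²) = √(7.5²−6.25²) = 4.146 (area = (32/2)·4.146²·sin(360°/32) = 53.65 mm²); Combining (union): only the r=7.5 sphere at (9, 3.5) is present, so the union is just that shape — area = 53.65 mm². Checking containment: the cross-section at z = 18.75 is a subset of the cross-section at z = 14.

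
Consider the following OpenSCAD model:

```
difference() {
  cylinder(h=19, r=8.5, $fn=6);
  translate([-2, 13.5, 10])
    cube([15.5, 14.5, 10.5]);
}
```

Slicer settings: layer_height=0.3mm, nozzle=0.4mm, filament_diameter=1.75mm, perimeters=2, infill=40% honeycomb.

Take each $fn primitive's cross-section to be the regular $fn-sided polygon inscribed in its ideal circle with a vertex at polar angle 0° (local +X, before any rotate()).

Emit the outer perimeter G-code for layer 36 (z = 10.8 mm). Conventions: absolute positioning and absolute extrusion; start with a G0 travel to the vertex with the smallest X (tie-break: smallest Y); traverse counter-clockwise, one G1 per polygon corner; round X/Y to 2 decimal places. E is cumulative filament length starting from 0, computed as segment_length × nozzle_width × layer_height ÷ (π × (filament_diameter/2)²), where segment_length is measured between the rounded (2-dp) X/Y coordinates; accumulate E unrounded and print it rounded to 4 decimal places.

At z = 10.8 mm: the r=8.5 cylinder gives a regular 6-gon of circumradius 8.5 (constant along its height); the cube at (-2, 13.5) is present — its section is the full 15.5×14.5 rectangle; Taking the first minus the rest: starting from the r=8.5 cylinder, the 15.5×14.5 cube at (-2, 13.5) misses the remaining region (no effect) — 1 connected region. The outline is a single polygon with 6 vertices. Extrusion per mm of travel: 0.4 × 0.3 / (π × 0.875²) = 0.049890. Accumulating E over each segment gives final E = 2.5442.

G0 X-8.50 Y0.00 Z10.80
G1 X-4.25 Y-7.36 E0.4240
G1 X4.25 Y-7.36 E0.8481
G1 X8.50 Y0.00 E1.2721
G1 X4.25 Y7.36 E1.6961
G1 X-4.25 Y7.36 E2.1202
G1 X-8.50 Y0.00 E2.5442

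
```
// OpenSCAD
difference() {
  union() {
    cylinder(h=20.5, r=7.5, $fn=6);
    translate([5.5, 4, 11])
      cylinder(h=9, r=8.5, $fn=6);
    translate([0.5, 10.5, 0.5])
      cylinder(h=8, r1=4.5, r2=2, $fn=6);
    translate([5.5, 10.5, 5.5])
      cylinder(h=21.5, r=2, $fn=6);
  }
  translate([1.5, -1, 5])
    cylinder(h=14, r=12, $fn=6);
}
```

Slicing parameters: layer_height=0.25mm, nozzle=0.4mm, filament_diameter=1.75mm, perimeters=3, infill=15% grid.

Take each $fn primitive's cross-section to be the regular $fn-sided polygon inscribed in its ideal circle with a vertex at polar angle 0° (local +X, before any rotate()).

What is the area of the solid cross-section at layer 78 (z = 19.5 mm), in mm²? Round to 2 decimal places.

At z = 19.5 mm: the r=7.5 cylinder contributes a regular 6-gon of circumradius 7.5 (area = (6/2)·7.500²·sin(360°/6) = 146.14 mm²); the r=8.5 cylinder at (5.5, 4) gives a regular 6-gon of circumradius 8.5 (constant along its height) (area = (6/2)·8.500²·sin(360°/6) = 187.71 mm²); the cone at (0.5, 10.5) is not intersected at this z (z outside [0.5, 8.5]); the r=2 cylinder at (5.5, 10.5) gives a regular 6-gon of circumradius 2 (constant along its height) (area = (6/2)·2.000²·sin(360°/6) = 10.39 mm²); Merging all regions: the regions partially overlap — summed areas 344.25 mm² minus the doubly-counted overlap 78.83 mm² gives 265.42 mm² — area = 265.42 mm²; the cylinder at (1.5, -1) is absent (z outside [5, 19]); Taking the first minus the rest: none of the subtracted shapes is present at this height, so that combined region is unchanged — area = 265.42 mm². Overall, the cross-section is a single solid region. Net area = 265.42 mm².

265.42 mm²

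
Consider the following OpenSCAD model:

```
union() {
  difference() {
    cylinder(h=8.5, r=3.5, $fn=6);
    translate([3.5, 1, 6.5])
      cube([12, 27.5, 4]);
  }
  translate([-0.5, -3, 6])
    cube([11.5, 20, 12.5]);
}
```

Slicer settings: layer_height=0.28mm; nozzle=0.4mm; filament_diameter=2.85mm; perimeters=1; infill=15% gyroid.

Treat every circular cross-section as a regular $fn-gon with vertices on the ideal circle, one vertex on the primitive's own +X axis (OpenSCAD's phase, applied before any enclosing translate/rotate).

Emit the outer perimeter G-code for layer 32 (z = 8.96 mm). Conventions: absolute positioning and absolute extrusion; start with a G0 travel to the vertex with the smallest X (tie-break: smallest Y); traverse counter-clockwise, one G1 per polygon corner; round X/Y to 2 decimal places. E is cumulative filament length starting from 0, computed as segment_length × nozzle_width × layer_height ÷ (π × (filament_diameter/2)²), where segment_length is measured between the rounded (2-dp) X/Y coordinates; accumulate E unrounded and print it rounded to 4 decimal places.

At z = 8.96 mm: the cylinder is absent (z outside [0, 8.5]); the cube at (3.5, 1) (footprint 12×27.5) is included at this height; Subtracting the remaining from the first: the first operand is absent here, so nothing remains; the 11.5×20 cube at (-0.5, -3) contributes its full rectangle; Taking the union: only the 11.5×20 cube at (-0.5, -3) is present, so the union is just that shape — 1 connected region. The outline is a single polygon with 4 vertices. Extrusion per mm of travel: 0.4 × 0.28 / (π × 1.425²) = 0.017557. Accumulating E over each segment gives final E = 1.1061.

G0 X-0.50 Y-3.00 Z8.96
G1 X11.00 Y-3.00 E0.2019
G1 X11.00 Y17.00 E0.5530
G1 X-0.50 Y17.00 E0.7549
G1 X-0.50 Y-3.00 E1.1061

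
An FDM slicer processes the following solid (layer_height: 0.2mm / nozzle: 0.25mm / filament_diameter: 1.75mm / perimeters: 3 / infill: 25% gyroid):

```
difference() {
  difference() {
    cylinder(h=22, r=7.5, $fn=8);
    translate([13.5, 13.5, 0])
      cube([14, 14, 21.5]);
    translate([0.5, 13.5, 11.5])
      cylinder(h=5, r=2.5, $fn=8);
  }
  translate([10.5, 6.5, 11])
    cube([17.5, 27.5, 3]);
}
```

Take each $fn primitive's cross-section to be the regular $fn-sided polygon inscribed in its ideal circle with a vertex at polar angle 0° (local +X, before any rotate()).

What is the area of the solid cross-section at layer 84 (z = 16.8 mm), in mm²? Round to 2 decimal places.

159.10 mm²

At z = 16.8 mm: the r=7.5 cylinder contributes a regular 8-gon of circumradius 7.5 (area = (8/2)·7.500²·sin(360°/8) = 159.10 mm²); the 14×14 cube at (13.5, 13.5) contributes its full rectangle (area 196.00 mm²); the cylinder at (0.5, 13.5) is not intersected at this z (z outside [11.5, 16.5]); Subtracting the remaining from the first: starting from the r=7.5 cylinder (159.10 mm²), the 14×14 cube at (13.5, 13.5) misses the remaining region (no effect) — area = 159.10 mm²; the cube at (10.5, 6.5) is absent (z outside [11, 14]); After the difference (first − rest): none of the subtracted shapes is present at this height, so the result so far is unchanged — area = 159.10 mm². Overall, the cross-section is a single solid region. Net area = 159.10 mm².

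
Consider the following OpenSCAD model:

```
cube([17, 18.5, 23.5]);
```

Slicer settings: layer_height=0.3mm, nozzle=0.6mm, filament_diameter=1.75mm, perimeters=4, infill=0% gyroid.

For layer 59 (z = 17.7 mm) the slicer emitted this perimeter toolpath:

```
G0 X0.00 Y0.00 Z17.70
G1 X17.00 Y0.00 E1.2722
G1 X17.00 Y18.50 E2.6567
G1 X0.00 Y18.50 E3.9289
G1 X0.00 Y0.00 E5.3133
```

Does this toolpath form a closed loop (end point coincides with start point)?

Start point (G0): (0.00, 0.00). End point (last G1): the path returns to the start — closed.

yes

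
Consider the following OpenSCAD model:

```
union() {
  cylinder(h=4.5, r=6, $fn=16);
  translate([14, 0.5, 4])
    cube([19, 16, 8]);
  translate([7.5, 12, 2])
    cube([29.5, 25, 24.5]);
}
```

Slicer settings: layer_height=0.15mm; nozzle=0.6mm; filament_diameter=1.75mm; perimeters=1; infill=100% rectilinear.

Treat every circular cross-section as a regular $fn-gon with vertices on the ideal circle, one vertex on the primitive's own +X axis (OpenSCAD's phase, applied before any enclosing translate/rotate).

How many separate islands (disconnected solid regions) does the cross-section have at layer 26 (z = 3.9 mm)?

2

At z = 3.9 mm: the cylinder: section is a regular 16-gon, circumradius r=6; the cube at (14, 0.5) is absent (z outside [4, 12]); the 29.5×25 cube at (7.5, 12) contributes its full rectangle; Taking the union: the 2 present regions are separate (no shared area or edge), so areas and boundary lengths simply add and each stays a separate island — 2 connected regions. Overall, the cross-section has 2 separate islands. Island count = 2.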